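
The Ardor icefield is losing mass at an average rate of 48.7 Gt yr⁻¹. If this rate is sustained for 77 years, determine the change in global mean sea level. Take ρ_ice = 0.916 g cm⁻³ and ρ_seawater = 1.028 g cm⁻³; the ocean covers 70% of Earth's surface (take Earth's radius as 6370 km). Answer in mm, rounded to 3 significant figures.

≈ 10.2 mm

Total mass lost = 48.7 Gt/yr × 77 yr = 3750 Gt = 3.750×10^15 kg.
ρ_w = 1.028 g cm⁻³ = 1028 kg m⁻³, so water volume = 3.750×10^15 / 1028 = 3.648×10^12 m³.
Δh = 3.648×10^12 / 3.57×10^14 = 0.0102 m = 10.2 mm.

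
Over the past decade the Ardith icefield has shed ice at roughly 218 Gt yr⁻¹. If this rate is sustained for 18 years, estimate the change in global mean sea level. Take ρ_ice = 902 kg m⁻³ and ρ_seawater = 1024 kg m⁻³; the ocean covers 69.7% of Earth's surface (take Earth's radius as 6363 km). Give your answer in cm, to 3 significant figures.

≈ 1.08 cm

Total mass lost = 218 Gt/yr × 18 yr = 3924 Gt = 3.924×10^15 kg.
ρ_w = 1024 kg m⁻³, so water volume = 3.924×10^15 / 1024 = 3.832×10^12 m³.
Δh = 3.832×10^12 / 3.55×10^14 = 0.0108 m = 1.08 cm.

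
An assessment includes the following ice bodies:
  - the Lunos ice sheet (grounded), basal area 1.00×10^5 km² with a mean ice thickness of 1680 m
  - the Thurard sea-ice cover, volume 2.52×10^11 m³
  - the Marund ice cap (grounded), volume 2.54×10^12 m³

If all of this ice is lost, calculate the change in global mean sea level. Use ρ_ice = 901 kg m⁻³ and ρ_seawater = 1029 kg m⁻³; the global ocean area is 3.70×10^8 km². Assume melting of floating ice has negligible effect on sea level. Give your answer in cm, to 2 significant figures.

Lunos: ice volume = 1.00×10^5 km² × 1680 m = 1.680×10^5 km³; 1.680×10^5 × (901/1029) = 1.471×10^5 km³ of water.
The Thurard sea-ice cover is floating and already displaces its own weight of water, so its melt adds essentially nothing to sea level.
Marund: 2.54×10^12 m³ × (901/1029) = 2.224×10^12 m³ of water.
Total added water ≈ 1.493×10^14 m³ over 3.70×10^14 m² → Δh = 0.404 m = 40 cm.

≈ 40 cm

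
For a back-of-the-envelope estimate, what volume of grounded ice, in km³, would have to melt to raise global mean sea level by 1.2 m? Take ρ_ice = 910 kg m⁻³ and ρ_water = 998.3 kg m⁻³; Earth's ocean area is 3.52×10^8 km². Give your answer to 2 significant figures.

≈ 4.6×10^5 km³

Required water volume = Δh × A = 1.2 m × 3.52×10^14 m² = 4.224×10^14 m³ = 4.224×10^5 km³.
Ice volume = water volume × ρ_w/ρ_ice = 4.224×10^5 × 998.3/910 = 4.6×10^5 km³.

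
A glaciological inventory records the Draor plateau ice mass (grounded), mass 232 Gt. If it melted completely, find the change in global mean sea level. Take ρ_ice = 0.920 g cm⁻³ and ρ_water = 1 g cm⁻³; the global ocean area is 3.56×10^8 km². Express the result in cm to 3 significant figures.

≈ 0.0652 cm

Draor: 232 Gt = 2.320×10^14 kg; dividing by ρ_w = 1 g cm⁻³ = 1000 kg m⁻³ gives 2.320×10^11 m³ of water.
Spread over 3.56×10^14 m² of ocean, Δh = 2.320×10^11 / 3.56×10^14 = 6.52×10^-4 m = 0.0652 cm.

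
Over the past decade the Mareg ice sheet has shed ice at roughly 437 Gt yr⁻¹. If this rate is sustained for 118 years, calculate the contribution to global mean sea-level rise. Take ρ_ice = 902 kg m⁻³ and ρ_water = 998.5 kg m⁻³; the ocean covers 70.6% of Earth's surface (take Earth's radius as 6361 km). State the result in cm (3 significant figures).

≈ 14.4 cm

Total mass lost = 437 Gt/yr × 118 yr = 5.157×10^4 Gt = 5.157×10^16 kg.
ρ_w = 998.5 kg m⁻³, so water volume = 5.157×10^16 / 998.5 = 5.164×10^13 m³.
Δh = 5.164×10^13 / 3.59×10^14 = 0.144 m = 14.4 cm.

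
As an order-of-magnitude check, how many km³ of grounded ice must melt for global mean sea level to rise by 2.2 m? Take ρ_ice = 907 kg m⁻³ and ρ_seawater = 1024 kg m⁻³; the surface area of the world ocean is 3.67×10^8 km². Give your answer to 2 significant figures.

≈ 9.1×10^5 km³

Required water volume = Δh × A = 2.2 m × 3.67×10^14 m² = 8.074×10^14 m³ = 8.074×10^5 km³.
Ice volume = water volume × ρ_w/ρ_ice = 8.074×10^5 × 1024/907 = 9.1×10^5 km³.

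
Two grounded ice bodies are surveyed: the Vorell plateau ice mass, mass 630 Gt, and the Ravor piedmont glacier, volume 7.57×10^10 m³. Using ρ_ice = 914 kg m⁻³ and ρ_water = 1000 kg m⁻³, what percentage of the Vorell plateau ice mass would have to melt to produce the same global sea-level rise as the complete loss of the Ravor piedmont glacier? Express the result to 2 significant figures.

Equal sea-level rise means equal mass of meltwater, i.e. equal mass of ice lost.
Ice mass of Ravor: 6.919×10^13 kg; ice mass of Vorell: 6.300×10^14 kg.
Fraction required = 6.919×10^13 / 6.300×10^14 = 0.110 → 11 %.

≈ 11 %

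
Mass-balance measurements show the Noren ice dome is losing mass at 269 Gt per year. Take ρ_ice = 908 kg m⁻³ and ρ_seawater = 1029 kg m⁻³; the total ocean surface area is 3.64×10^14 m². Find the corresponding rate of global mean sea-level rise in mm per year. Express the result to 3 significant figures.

≈ 0.718 mm/yr

ρ_w = 1029 kg m⁻³. Annual water volume added = 269 Gt / ρ_w = 2.690×10^14 kg / 1029 kg m⁻³ = 2.614×10^11 m³.
Δh per year = 2.614×10^11 / 3.64×10^14 = 7.18×10^-4 m = 0.718 mm.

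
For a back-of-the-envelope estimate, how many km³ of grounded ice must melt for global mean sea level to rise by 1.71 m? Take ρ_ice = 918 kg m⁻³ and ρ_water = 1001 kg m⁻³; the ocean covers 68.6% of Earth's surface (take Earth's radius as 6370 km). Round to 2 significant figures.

Required water volume = Δh × A = 1.71 m × 3.50×10^14 m² = 5.981×10^14 m³ = 5.981×10^5 km³.
Ice volume = water volume × ρ_w/ρ_ice = 5.981×10^5 × 1001/918 = 6.5×10^5 km³.

≈ 6.5×10^5 km³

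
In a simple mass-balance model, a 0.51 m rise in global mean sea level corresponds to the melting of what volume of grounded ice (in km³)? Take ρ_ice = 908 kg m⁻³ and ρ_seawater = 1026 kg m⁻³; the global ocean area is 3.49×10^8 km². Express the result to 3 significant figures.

Required water volume = Δh × A = 0.51 m × 3.49×10^14 m² = 1.780×10^14 m³ = 1.780×10^5 km³.
Ice volume = water volume × ρ_w/ρ_ice = 1.780×10^5 × 1026/908 = 2.01×10^5 km³.

≈ 2.01×10^5 km³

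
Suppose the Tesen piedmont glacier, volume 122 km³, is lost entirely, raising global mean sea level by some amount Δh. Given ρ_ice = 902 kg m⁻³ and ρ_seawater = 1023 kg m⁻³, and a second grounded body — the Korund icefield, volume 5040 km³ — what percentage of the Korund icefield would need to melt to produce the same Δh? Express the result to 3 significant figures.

Equal sea-level rise means equal mass of meltwater, i.e. equal mass of ice lost.
Ice mass of Tesen: 1.100×10^14 kg; ice mass of Korund: 4.546×10^15 kg.
Fraction required = 1.100×10^14 / 4.546×10^15 = 0.0242 → 2.42 %.

≈ 2.42 %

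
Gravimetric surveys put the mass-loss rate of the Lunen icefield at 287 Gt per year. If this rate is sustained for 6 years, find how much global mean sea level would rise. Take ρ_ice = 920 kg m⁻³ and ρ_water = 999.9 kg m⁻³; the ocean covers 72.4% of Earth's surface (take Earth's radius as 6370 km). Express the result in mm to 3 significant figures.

≈ 4.66 mm

Total mass lost = 287 Gt/yr × 6 yr = 1722 Gt = 1.722×10^15 kg.
ρ_w = 999.9 kg m⁻³, so water volume = 1.722×10^15 / 999.9 = 1.722×10^12 m³.
Δh = 1.722×10^12 / 3.69×10^14 = 4.66×10^-3 m = 4.66 mm.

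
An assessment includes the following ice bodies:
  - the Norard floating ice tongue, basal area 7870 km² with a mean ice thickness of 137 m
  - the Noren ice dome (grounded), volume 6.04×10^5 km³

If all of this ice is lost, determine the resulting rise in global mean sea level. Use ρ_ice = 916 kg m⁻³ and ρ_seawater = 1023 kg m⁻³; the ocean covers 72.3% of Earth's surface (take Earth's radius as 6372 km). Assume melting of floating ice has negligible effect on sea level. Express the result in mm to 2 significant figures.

≈ 1500 mm

The Norard floating ice tongue is floating and already displaces its own weight of water, so its melt adds essentially nothing to sea level.
Noren: 6.04×10^5 km³ × (916/1023) = 5.408×10^5 km³ of water.
Total added water ≈ 5.408×10^14 m³ over 3.69×10^14 m² → Δh = 1.47 m = 1500 mm.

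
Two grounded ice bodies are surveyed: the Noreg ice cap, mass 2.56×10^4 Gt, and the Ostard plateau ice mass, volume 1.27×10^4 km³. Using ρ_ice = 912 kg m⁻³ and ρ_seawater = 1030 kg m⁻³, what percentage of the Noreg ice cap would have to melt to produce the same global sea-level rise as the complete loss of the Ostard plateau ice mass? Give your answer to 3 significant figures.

≈ 45.2 %

Equal sea-level rise means equal mass of meltwater, i.e. equal mass of ice lost.
Ice mass of Ostard: 1.158×10^16 kg; ice mass of Noreg: 2.560×10^16 kg.
Fraction required = 1.158×10^16 / 2.560×10^16 = 0.452 → 45.2 %.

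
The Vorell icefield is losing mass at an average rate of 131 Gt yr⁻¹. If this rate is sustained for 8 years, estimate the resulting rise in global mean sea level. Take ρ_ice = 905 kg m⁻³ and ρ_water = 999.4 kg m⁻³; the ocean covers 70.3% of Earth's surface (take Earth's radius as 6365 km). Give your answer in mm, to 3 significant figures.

Total mass lost = 131 Gt/yr × 8 yr = 1048 Gt = 1.048×10^15 kg.
ρ_w = 999.4 kg m⁻³, so water volume = 1.048×10^15 / 999.4 = 1.049×10^12 m³.
Δh = 1.049×10^12 / 3.58×10^14 = 2.93×10^-3 m = 2.93 mm.

≈ 2.93 mm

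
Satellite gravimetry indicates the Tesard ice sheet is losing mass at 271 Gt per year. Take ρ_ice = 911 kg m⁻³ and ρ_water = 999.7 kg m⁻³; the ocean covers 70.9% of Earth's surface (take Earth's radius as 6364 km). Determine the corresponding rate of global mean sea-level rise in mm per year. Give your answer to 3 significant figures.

ρ_w = 999.7 kg m⁻³. Annual water volume added = 271 Gt / ρ_w = 2.710×10^14 kg / 999.7 kg m⁻³ = 2.711×10^11 m³.
Δh per year = 2.711×10^11 / 3.61×10^14 = 7.51×10^-4 m = 0.751 mm.

≈ 0.751 mm/yr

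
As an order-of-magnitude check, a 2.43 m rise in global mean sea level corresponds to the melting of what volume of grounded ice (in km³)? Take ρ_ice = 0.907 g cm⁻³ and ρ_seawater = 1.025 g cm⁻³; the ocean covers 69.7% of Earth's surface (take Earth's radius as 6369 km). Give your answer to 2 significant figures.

Required water volume = Δh × A = 2.43 m × 3.55×10^14 m² = 8.634×10^14 m³ = 8.634×10^5 km³.
Ice volume = water volume × ρ_w/ρ_ice = 8.634×10^5 × 1025/907 = 9.8×10^5 km³.

≈ 9.8×10^5 km³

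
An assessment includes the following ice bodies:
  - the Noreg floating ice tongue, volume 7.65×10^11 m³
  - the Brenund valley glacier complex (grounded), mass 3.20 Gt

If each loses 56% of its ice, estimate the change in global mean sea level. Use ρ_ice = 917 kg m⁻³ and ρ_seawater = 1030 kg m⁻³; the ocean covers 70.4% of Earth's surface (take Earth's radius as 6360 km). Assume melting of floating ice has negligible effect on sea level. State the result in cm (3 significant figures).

≈ 4.86×10^-4 cm

The Noreg floating ice tongue is floating and already displaces its own weight of water, so its melt adds essentially nothing to sea level.
Brenund: 0.56 × 3.20 Gt = 1.792×10^12 kg; dividing by ρ_w = 1030 kg m⁻³ gives 1.740×10^9 m³ of water.
Total added water ≈ 1.740×10^9 m³ over 3.58×10^14 m² → Δh = 4.86×10^-6 m = 4.86×10^-4 cm.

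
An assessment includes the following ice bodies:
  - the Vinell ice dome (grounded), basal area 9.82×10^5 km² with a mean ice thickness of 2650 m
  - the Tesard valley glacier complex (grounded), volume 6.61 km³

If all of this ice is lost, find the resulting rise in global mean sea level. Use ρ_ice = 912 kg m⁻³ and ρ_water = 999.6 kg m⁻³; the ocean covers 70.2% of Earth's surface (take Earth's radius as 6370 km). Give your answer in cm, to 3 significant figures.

Vinell: ice volume = 9.82×10^5 km² × 2650 m = 2.602×10^6 km³; 2.602×10^6 × (912/999.6) = 2.374×10^6 km³ of water.
Tesard: 6.61 km³ × (912/999.6) = 6.031 km³ of water.
Total added water ≈ 2.374×10^15 m³ over 3.58×10^14 m² → Δh = 6.63 m = 663 cm.

≈ 663 cm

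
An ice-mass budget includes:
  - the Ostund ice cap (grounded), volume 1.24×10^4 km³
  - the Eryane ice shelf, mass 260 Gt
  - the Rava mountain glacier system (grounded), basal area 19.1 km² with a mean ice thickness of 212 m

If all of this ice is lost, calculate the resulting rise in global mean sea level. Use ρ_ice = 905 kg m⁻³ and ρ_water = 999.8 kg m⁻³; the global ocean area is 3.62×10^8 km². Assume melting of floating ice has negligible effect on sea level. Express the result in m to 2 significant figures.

≈ 0.031 m

Ostund: 1.24×10^4 km³ × (905/999.8) = 1.122×10^4 km³ of water.
The Eryane ice shelf is floating and already displaces its own weight of water, so its melt adds essentially nothing to sea level.
Rava: ice volume = 19.1 km² × 212 m = 4.049 km³; 4.049 × (905/999.8) = 3.665 km³ of water.
Total added water ≈ 1.123×10^13 m³ over 3.62×10^14 m² → Δh = 0.0310 m.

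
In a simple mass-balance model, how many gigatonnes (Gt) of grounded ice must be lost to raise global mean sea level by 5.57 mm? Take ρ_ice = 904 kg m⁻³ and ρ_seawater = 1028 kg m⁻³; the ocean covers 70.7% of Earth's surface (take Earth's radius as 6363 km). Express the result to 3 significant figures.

Required water volume = Δh × A = 0.00557 m × 3.60×10^14 m² = 2.004×10^12 m³.
ρ_w = 1028 kg m⁻³, so the mass of water = 2.004×10^12 m³ × 1028 kg m⁻³ = 2.060×10^15 kg = 2060 Gt (and the same mass of ice, by conservation).

≈ 2060 Gt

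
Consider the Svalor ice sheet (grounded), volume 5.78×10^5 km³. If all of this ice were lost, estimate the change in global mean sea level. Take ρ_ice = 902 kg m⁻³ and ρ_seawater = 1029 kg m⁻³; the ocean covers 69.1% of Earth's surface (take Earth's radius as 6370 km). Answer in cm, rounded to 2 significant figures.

Svalor: 5.78×10^5 km³ × (902/1029) = 5.067×10^5 km³ of water.
Spread over 3.52×10^14 m² of ocean, Δh = 5.067×10^14 / 3.52×10^14 = 1.44 m = 140 cm.

≈ 140 cm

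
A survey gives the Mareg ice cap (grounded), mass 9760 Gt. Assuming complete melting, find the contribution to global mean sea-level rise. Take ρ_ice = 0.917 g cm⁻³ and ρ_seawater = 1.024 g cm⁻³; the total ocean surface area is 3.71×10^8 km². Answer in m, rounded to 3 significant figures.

≈ 0.0257 m

Mareg: 9760 Gt = 9.760×10^15 kg; dividing by ρ_w = 1.024 g cm⁻³ = 1024 kg m⁻³ gives 9.531×10^12 m³ of water.
Spread over 3.71×10^14 m² of ocean, Δh = 9.531×10^12 / 3.71×10^14 = 0.0257 m.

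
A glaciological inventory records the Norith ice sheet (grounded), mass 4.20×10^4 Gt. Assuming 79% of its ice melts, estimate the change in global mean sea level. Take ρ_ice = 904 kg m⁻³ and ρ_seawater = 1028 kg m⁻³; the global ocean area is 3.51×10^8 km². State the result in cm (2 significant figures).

≈ 9.2 cm

Norith: 0.79 × 4.20×10^4 Gt = 3.318×10^16 kg; dividing by ρ_w = 1028 kg m⁻³ gives 3.228×10^13 m³ of water.
Spread over 3.51×10^14 m² of ocean, Δh = 3.228×10^13 / 3.51×10^14 = 0.0920 m = 9.2 cm.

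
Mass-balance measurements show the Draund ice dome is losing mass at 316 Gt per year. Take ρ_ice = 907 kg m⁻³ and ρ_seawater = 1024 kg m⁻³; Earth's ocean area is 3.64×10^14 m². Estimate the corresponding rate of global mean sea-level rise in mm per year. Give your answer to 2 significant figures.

ρ_w = 1024 kg m⁻³. Annual water volume added = 316 Gt / ρ_w = 3.160×10^14 kg / 1024 kg m⁻³ = 3.086×10^11 m³.
Δh per year = 3.086×10^11 / 3.64×10^14 = 8.48×10^-4 m = 0.85 mm.

≈ 0.85 mm/yr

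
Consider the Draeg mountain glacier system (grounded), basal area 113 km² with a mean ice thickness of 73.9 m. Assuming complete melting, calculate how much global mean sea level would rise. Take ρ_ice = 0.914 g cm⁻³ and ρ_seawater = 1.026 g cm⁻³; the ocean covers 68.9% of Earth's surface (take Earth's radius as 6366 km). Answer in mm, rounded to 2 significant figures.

≈ 0.021 mm

Draeg: ice volume = 113 km² × 73.9 m = 8.351 km³; 8.351 × (914/1026) = 7.439 km³ of water.
Spread over 3.51×10^14 m² of ocean, Δh = 7.439×10^9 / 3.51×10^14 = 2.12×10^-5 m = 0.021 mm.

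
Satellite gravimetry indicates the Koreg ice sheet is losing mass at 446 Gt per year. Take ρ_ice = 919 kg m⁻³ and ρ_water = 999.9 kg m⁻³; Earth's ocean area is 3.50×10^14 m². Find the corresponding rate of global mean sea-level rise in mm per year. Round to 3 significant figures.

ρ_w = 999.9 kg m⁻³. Annual water volume added = 446 Gt / ρ_w = 4.460×10^14 kg / 999.9 kg m⁻³ = 4.460×10^11 m³.
Δh per year = 4.460×10^11 / 3.50×10^14 = 1.27×10^-3 m = 1.27 mm.

≈ 1.27 mm/yr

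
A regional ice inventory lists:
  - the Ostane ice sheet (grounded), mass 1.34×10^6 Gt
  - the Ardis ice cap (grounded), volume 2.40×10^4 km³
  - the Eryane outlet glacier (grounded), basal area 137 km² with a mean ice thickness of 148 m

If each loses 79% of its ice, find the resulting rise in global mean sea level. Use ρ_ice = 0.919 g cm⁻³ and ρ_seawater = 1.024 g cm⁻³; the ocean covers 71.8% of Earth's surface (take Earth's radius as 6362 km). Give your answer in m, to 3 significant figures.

Ostane: 0.79 × 1.34×10^6 Gt = 1.059×10^18 kg; dividing by ρ_w = 1.024 g cm⁻³ = 1024 kg m⁻³ gives 1.034×10^15 m³ of water.
Ardis: 0.79 × 2.40×10^4 km³ × (919/1024) = 1.702×10^4 km³ of water.
Eryane: ice volume = 137 km² × 148 m = 20.28 km³; 0.79 × 20.28 × (919/1024) = 14.38 km³ of water.
Total added water ≈ 1.051×10^15 m³ over 3.65×10^14 m² → Δh = 2.88 m.

≈ 2.88 m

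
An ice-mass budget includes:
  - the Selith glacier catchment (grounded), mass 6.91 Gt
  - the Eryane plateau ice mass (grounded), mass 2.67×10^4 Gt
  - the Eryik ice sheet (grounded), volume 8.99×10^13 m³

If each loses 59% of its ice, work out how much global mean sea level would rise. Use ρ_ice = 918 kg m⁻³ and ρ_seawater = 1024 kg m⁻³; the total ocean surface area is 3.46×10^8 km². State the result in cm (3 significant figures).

≈ 18.2 cm

Selith: 0.59 × 6.91 Gt = 4.077×10^12 kg; dividing by ρ_w = 1024 kg m⁻³ gives 3.981×10^9 m³ of water.
Eryane: 0.59 × 2.67×10^4 Gt = 1.575×10^16 kg; dividing by ρ_w = 1024 kg m⁻³ gives 1.538×10^13 m³ of water.
Eryik: 0.59 × 8.99×10^13 m³ × (918/1024) = 4.755×10^13 m³ of water.
Total added water ≈ 6.294×10^13 m³ over 3.46×10^14 m² → Δh = 0.182 m = 18.2 cm.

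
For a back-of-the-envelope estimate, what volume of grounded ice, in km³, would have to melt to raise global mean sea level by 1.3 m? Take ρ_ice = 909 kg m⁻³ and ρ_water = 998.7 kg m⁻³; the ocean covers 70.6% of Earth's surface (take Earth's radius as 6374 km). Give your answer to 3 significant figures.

Required water volume = Δh × A = 1.3 m × 3.60×10^14 m² = 4.686×10^14 m³ = 4.686×10^5 km³.
Ice volume = water volume × ρ_w/ρ_ice = 4.686×10^5 × 998.7/909 = 5.15×10^5 km³.

≈ 5.15×10^5 km³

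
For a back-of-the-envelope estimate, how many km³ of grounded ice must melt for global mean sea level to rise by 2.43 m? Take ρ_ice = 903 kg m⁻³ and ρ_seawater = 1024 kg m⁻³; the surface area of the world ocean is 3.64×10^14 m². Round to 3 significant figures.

Required water volume = Δh × A = 2.43 m × 3.64×10^14 m² = 8.845×10^14 m³ = 8.845×10^5 km³.
Ice volume = water volume × ρ_w/ρ_ice = 8.845×10^5 × 1024/903 = 1.00×10^6 km³.

≈ 1.00×10^6 km³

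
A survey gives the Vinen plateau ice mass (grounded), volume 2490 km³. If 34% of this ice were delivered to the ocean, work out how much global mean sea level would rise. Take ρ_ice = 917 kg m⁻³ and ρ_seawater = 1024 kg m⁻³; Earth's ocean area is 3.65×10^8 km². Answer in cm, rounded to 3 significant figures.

≈ 0.208 cm

Vinen: 0.34 × 2490 km³ × (917/1024) = 758.1 km³ of water.
Spread over 3.65×10^14 m² of ocean, Δh = 7.581×10^11 / 3.65×10^14 = 2.08×10^-3 m = 0.208 cm.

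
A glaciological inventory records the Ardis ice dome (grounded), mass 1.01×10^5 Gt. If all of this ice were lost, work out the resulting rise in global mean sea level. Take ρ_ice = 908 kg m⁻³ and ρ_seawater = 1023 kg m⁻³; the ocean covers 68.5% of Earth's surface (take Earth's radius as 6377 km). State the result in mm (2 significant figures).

≈ 280 mm

Ardis: 1.01×10^5 Gt = 1.010×10^17 kg; dividing by ρ_w = 1023 kg m⁻³ gives 9.873×10^13 m³ of water.
Spread over 3.50×10^14 m² of ocean, Δh = 9.873×10^13 / 3.50×10^14 = 0.282 m = 280 mm.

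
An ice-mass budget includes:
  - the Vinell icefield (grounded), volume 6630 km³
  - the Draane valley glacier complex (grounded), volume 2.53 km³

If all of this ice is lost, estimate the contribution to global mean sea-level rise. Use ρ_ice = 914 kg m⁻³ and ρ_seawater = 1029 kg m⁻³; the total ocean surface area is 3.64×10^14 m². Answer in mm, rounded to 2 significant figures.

≈ 16 mm

Vinell: 6630 km³ × (914/1029) = 5889 km³ of water.
Draane: 2.53 km³ × (914/1029) = 2.247 km³ of water.
Total added water ≈ 5.891×10^12 m³ over 3.64×10^14 m² → Δh = 0.0162 m = 16 mm.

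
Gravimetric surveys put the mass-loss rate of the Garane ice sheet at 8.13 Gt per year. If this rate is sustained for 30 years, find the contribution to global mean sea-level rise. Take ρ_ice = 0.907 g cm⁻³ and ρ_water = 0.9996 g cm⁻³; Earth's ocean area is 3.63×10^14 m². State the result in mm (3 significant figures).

Total mass lost = 8.13 Gt/yr × 30 yr = 243.9 Gt = 2.439×10^14 kg.
ρ_w = 0.9996 g cm⁻³ = 999.6 kg m⁻³, so water volume = 2.439×10^14 / 999.6 = 2.440×10^11 m³.
Δh = 2.440×10^11 / 3.63×10^14 = 6.72×10^-4 m = 0.672 mm.

≈ 0.672 mm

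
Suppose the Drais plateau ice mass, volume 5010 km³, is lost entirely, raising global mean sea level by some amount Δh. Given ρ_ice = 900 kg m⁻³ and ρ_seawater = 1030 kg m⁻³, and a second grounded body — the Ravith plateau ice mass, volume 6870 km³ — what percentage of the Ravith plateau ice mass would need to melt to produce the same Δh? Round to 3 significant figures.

≈ 72.9 %

Equal sea-level rise means equal mass of meltwater, i.e. equal mass of ice lost.
Ice mass of Drais: 4.509×10^15 kg; ice mass of Ravith: 6.183×10^15 kg.
Fraction required = 4.509×10^15 / 6.183×10^15 = 0.729 → 72.9 %.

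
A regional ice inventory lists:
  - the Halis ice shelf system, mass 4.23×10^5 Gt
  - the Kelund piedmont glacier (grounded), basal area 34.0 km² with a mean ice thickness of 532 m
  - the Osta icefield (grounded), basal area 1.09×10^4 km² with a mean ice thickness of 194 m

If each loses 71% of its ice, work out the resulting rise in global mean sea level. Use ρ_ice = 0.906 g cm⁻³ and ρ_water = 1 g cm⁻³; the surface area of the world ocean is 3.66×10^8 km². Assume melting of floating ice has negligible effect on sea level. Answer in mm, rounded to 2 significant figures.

≈ 3.7 mm

The Halis ice shelf system is floating and already displaces its own weight of water, so its melt adds essentially nothing to sea level.
Kelund: ice volume = 34.0 km² × 532 m = 18.09 km³; 0.71 × 18.09 × (906/1000) = 11.64 km³ of water.
Osta: ice volume = 1.09×10^4 km² × 194 m = 2115 km³; 0.71 × 2115 × (906/1000) = 1360 km³ of water.
Total added water ≈ 1.372×10^12 m³ over 3.66×10^14 m² → Δh = 3.75×10^-3 m = 3.7 mm.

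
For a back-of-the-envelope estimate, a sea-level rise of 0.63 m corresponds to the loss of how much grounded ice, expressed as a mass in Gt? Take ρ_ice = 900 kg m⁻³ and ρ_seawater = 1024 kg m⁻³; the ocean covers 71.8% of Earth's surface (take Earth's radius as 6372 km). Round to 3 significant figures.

≈ 2.36×10^5 Gt

Required water volume = Δh × A = 0.63 m × 3.66×10^14 m² = 2.308×10^14 m³.
ρ_w = 1024 kg m⁻³, so the mass of water = 2.308×10^14 m³ × 1024 kg m⁻³ = 2.363×10^17 kg = 2.36×10^5 Gt (and the same mass of ice, by conservation).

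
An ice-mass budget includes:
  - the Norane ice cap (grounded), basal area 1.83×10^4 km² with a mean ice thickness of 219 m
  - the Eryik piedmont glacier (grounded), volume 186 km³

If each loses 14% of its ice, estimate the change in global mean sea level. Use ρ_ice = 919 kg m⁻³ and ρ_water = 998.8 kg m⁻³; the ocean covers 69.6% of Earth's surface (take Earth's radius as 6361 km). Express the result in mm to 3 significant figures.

≈ 1.53 mm

Norane: ice volume = 1.83×10^4 km² × 219 m = 4008 km³; 0.14 × 4008 × (919/998.8) = 516.3 km³ of water.
Eryik: 0.14 × 186 km³ × (919/998.8) = 23.96 km³ of water.
Total added water ≈ 5.402×10^11 m³ over 3.54×10^14 m² → Δh = 1.53×10^-3 m = 1.53 mm.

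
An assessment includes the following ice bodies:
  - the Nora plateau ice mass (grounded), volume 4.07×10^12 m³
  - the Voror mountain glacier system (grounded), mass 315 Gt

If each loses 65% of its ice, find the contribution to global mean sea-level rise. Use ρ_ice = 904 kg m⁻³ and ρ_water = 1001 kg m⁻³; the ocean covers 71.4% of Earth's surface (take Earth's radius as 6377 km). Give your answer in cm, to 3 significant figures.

Nora: 0.65 × 4.07×10^12 m³ × (904/1001) = 2.389×10^12 m³ of water.
Voror: 0.65 × 315 Gt = 2.048×10^14 kg; dividing by ρ_w = 1001 kg m⁻³ gives 2.045×10^11 m³ of water.
Total added water ≈ 2.594×10^12 m³ over 3.65×10^14 m² → Δh = 7.11×10^-3 m = 0.711 cm.

≈ 0.711 cm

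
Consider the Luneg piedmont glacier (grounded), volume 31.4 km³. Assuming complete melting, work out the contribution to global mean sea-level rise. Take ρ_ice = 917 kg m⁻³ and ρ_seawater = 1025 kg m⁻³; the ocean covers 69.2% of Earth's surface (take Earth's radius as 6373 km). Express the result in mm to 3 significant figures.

Luneg: 31.4 km³ × (917/1025) = 28.09 km³ of water.
Spread over 3.53×10^14 m² of ocean, Δh = 2.809×10^10 / 3.53×10^14 = 7.95×10^-5 m = 0.0795 mm.

≈ 0.0795 mm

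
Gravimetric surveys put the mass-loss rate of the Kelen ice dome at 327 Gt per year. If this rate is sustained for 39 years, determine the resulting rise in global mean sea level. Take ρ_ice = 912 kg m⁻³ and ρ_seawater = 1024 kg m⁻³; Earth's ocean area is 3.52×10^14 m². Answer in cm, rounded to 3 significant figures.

≈ 3.54 cm

Total mass lost = 327 Gt/yr × 39 yr = 1.275×10^4 Gt = 1.275×10^16 kg.
ρ_w = 1024 kg m⁻³, so water volume = 1.275×10^16 / 1024 = 1.245×10^13 m³.
Δh = 1.245×10^13 / 3.52×10^14 = 0.0354 m = 3.54 cm.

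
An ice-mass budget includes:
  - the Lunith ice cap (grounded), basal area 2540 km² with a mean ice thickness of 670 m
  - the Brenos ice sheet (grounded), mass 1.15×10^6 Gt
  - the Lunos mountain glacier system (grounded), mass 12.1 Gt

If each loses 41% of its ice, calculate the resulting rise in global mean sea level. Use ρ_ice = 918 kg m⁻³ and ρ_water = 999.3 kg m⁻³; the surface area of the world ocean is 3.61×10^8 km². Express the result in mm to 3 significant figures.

≈ 1310 mm

Lunith: ice volume = 2540 km² × 670 m = 1702 km³; 0.41 × 1702 × (918/999.3) = 641.0 km³ of water.
Brenos: 0.41 × 1.15×10^6 Gt = 4.715×10^17 kg; dividing by ρ_w = 999.3 kg m⁻³ gives 4.718×10^14 m³ of water.
Lunos: 0.41 × 12.1 Gt = 4.961×10^12 kg; dividing by ρ_w = 999.3 kg m⁻³ gives 4.964×10^9 m³ of water.
Total added water ≈ 4.725×10^14 m³ over 3.61×10^14 m² → Δh = 1.31 m = 1310 mm.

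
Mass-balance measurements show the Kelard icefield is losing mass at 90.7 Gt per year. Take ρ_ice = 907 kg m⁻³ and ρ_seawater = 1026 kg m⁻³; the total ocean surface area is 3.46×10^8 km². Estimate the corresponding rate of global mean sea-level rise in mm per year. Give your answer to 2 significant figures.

ρ_w = 1026 kg m⁻³. Annual water volume added = 90.7 Gt / ρ_w = 9.070×10^13 kg / 1026 kg m⁻³ = 8.840×10^10 m³.
Δh per year = 8.840×10^10 / 3.46×10^14 = 2.55×10^-4 m = 0.26 mm.

≈ 0.26 mm/yr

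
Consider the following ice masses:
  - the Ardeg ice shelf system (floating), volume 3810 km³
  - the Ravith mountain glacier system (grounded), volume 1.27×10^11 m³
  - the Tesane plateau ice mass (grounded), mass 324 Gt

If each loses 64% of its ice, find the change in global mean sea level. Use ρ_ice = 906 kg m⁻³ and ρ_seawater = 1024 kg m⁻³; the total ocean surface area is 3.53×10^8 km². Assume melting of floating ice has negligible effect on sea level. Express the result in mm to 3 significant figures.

The Ardeg ice shelf system is floating and already displaces its own weight of water, so its melt adds essentially nothing to sea level.
Ravith: 0.64 × 1.27×10^11 m³ × (906/1024) = 7.191×10^10 m³ of water.
Tesane: 0.64 × 324 Gt = 2.074×10^14 kg; dividing by ρ_w = 1024 kg m⁻³ gives 2.025×10^11 m³ of water.
Total added water ≈ 2.744×10^11 m³ over 3.53×10^14 m² → Δh = 7.77×10^-4 m = 0.777 mm.

≈ 0.777 mm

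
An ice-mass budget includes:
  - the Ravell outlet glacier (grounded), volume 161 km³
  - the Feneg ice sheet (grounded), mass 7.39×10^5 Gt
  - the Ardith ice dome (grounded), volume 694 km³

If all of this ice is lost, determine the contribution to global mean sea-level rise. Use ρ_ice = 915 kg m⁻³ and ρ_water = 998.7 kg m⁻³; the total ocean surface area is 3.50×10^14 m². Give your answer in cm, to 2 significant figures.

Ravell: 161 km³ × (915/998.7) = 147.5 km³ of water.
Feneg: 7.39×10^5 Gt = 7.390×10^17 kg; dividing by ρ_w = 998.7 kg m⁻³ gives 7.400×10^14 m³ of water.
Ardith: 694 km³ × (915/998.7) = 635.8 km³ of water.
Total added water ≈ 7.407×10^14 m³ over 3.50×10^14 m² → Δh = 2.12 m = 210 cm.

≈ 210 cm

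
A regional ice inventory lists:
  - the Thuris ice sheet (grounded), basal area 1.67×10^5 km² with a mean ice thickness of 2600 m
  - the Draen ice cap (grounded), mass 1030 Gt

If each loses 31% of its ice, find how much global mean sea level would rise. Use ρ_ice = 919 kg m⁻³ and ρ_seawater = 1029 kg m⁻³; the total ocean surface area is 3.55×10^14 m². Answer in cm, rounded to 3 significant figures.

Thuris: ice volume = 1.67×10^5 km² × 2600 m = 4.342×10^5 km³; 0.31 × 4.342×10^5 × (919/1029) = 1.202×10^5 km³ of water.
Draen: 0.31 × 1030 Gt = 3.193×10^14 kg; dividing by ρ_w = 1029 kg m⁻³ gives 3.103×10^11 m³ of water.
Total added water ≈ 1.205×10^14 m³ over 3.55×10^14 m² → Δh = 0.340 m = 34.0 cm.

≈ 34.0 cm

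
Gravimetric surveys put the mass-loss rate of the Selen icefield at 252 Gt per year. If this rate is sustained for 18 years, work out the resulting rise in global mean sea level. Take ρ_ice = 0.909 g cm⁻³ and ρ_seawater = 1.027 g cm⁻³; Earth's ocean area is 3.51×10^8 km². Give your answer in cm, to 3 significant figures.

Total mass lost = 252 Gt/yr × 18 yr = 4536 Gt = 4.536×10^15 kg.
ρ_w = 1.027 g cm⁻³ = 1027 kg m⁻³, so water volume = 4.536×10^15 / 1027 = 4.417×10^12 m³.
Δh = 4.417×10^12 / 3.51×10^14 = 0.0126 m = 1.26 cm.

≈ 1.26 cm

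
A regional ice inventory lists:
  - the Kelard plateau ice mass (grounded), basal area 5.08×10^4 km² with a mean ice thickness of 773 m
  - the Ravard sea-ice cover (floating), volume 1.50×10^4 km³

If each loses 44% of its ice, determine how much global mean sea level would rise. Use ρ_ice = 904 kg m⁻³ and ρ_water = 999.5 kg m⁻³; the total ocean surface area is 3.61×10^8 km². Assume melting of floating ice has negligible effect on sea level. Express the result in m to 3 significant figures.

≈ 0.0433 m

Kelard: ice volume = 5.08×10^4 km² × 773 m = 3.927×10^4 km³; 0.44 × 3.927×10^4 × (904/999.5) = 1.563×10^4 km³ of water.
The Ravard sea-ice cover is floating and already displaces its own weight of water, so its melt adds essentially nothing to sea level.
Total added water ≈ 1.563×10^13 m³ over 3.61×10^14 m² → Δh = 0.0433 m.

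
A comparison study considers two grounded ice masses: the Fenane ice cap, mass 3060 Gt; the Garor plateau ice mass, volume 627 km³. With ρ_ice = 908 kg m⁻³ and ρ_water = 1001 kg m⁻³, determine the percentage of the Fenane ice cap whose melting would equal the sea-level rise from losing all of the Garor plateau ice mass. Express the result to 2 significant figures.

Equal sea-level rise means equal mass of meltwater, i.e. equal mass of ice lost.
Ice mass of Garor: 5.693×10^14 kg; ice mass of Fenane: 3.060×10^15 kg.
Fraction required = 5.693×10^14 / 3.060×10^15 = 0.186 → 19 %.

≈ 19 %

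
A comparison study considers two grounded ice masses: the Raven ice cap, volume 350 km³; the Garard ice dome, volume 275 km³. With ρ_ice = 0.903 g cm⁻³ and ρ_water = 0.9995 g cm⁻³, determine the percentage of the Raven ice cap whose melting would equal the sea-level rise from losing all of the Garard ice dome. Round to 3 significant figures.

Equal sea-level rise means equal mass of meltwater, i.e. equal mass of ice lost.
Ice mass of Garard: 2.483×10^14 kg; ice mass of Raven: 3.160×10^14 kg.
Fraction required = 2.483×10^14 / 3.160×10^14 = 0.786 → 78.6 %.

≈ 78.6 %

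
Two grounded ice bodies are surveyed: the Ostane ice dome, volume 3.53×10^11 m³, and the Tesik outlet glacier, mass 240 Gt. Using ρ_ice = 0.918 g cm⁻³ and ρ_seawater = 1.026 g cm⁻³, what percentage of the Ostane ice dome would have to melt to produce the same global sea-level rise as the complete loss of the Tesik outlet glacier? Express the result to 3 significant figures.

Equal sea-level rise means equal mass of meltwater, i.e. equal mass of ice lost.
Ice mass of Tesik: 2.400×10^14 kg; ice mass of Ostane: 3.241×10^14 kg.
Fraction required = 2.400×10^14 / 3.241×10^14 = 0.741 → 74.1 %.

≈ 74.1 %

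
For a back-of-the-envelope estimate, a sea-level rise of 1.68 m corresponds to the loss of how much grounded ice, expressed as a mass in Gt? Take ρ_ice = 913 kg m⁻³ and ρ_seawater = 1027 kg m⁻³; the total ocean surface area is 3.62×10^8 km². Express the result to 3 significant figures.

Required water volume = Δh × A = 1.68 m × 3.62×10^14 m² = 6.082×10^14 m³.
ρ_w = 1027 kg m⁻³, so the mass of water = 6.082×10^14 m³ × 1027 kg m⁻³ = 6.246×10^17 kg = 6.25×10^5 Gt (and the same mass of ice, by conservation).

≈ 6.25×10^5 Gt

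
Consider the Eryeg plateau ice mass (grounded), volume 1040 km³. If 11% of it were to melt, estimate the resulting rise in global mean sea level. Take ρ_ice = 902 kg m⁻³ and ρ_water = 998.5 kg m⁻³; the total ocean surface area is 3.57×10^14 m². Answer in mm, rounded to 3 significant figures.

≈ 0.289 mm

Eryeg: 0.11 × 1040 km³ × (902/998.5) = 103.3 km³ of water.
Spread over 3.57×10^14 m² of ocean, Δh = 1.033×10^11 / 3.57×10^14 = 2.89×10^-4 m = 0.289 mm.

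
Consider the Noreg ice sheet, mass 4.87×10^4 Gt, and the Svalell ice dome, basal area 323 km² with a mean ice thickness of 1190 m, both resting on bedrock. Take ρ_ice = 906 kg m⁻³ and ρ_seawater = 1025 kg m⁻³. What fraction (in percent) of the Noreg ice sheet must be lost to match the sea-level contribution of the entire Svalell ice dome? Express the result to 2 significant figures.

Equal sea-level rise means equal mass of meltwater, i.e. equal mass of ice lost.
Ice mass of Svalell: 3.482×10^14 kg; ice mass of Noreg: 4.870×10^16 kg.
Fraction required = 3.482×10^14 / 4.870×10^16 = 7.15×10^-3 → 0.72 %.

≈ 0.72 %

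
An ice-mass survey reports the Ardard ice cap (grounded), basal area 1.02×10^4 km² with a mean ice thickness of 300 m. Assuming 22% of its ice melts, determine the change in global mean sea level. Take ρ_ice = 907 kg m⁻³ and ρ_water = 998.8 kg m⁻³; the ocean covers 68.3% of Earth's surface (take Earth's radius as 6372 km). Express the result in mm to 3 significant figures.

≈ 1.75 mm

Ardard: ice volume = 1.02×10^4 km² × 300 m = 3060 km³; 0.22 × 3060 × (907/998.8) = 611.3 km³ of water.
Spread over 3.48×10^14 m² of ocean, Δh = 6.113×10^11 / 3.48×10^14 = 1.75×10^-3 m = 1.75 mm.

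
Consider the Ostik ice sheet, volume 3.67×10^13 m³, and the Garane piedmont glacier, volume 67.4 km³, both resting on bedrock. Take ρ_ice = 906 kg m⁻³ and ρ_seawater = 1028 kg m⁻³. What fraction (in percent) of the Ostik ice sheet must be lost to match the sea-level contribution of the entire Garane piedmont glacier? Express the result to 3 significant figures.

Equal sea-level rise means equal mass of meltwater, i.e. equal mass of ice lost.
Ice mass of Garane: 6.106×10^13 kg; ice mass of Ostik: 3.325×10^16 kg.
Fraction required = 6.106×10^13 / 3.325×10^16 = 1.84×10^-3 → 0.184 %.

≈ 0.184 %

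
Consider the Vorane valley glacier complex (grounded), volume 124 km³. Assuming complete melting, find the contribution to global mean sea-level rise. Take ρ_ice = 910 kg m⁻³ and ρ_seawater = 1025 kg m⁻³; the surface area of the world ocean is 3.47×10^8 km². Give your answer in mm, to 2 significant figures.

Vorane: 124 km³ × (910/1025) = 110.1 km³ of water.
Spread over 3.47×10^14 m² of ocean, Δh = 1.101×10^11 / 3.47×10^14 = 3.17×10^-4 m = 0.32 mm.

≈ 0.32 mm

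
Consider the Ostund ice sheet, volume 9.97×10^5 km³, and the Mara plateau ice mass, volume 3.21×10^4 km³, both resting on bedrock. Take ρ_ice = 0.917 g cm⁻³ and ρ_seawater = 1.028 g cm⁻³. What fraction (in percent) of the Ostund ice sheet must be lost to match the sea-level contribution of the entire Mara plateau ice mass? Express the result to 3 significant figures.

≈ 3.22 %

Equal sea-level rise means equal mass of meltwater, i.e. equal mass of ice lost.
Ice mass of Mara: 2.944×10^16 kg; ice mass of Ostund: 9.142×10^17 kg.
Fraction required = 2.944×10^16 / 9.142×10^17 = 0.0322 → 3.22 %.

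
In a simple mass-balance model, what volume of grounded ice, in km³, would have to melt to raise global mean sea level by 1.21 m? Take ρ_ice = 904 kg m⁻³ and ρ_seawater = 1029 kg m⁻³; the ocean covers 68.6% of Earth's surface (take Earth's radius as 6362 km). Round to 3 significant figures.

≈ 4.81×10^5 km³

Required water volume = Δh × A = 1.21 m × 3.49×10^14 m² = 4.222×10^14 m³ = 4.222×10^5 km³.
Ice volume = water volume × ρ_w/ρ_ice = 4.222×10^5 × 1029/904 = 4.81×10^5 km³.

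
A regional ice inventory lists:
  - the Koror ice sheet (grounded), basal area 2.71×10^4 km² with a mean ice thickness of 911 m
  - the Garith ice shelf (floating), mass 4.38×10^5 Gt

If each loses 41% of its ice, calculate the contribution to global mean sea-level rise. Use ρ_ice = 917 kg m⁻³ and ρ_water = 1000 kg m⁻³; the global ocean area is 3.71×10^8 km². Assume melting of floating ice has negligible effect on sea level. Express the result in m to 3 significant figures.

Koror: ice volume = 2.71×10^4 km² × 911 m = 2.469×10^4 km³; 0.41 × 2.469×10^4 × (917/1000) = 9282 km³ of water.
The Garith ice shelf is floating and already displaces its own weight of water, so its melt adds essentially nothing to sea level.
Total added water ≈ 9.282×10^12 m³ over 3.71×10^14 m² → Δh = 0.0250 m.

≈ 0.0250 m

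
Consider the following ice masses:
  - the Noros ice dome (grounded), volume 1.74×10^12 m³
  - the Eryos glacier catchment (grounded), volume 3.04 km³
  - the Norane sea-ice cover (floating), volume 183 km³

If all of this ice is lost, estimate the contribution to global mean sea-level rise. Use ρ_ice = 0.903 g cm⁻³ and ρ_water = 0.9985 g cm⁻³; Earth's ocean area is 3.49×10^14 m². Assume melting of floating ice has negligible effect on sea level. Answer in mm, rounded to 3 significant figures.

Noros: 1.74×10^12 m³ × (903/998.5) = 1.574×10^12 m³ of water.
Eryos: 3.04 km³ × (903/998.5) = 2.749 km³ of water.
The Norane sea-ice cover is floating and already displaces its own weight of water, so its melt adds essentially nothing to sea level.
Total added water ≈ 1.576×10^12 m³ over 3.49×10^14 m² → Δh = 4.52×10^-3 m = 4.52 mm.

≈ 4.52 mm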